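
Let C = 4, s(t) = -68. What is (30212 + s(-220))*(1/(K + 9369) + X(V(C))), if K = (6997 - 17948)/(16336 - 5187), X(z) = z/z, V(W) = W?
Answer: 1574348457888/52222015 ≈ 30147.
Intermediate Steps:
X(z) = 1
K = -10951/11149 ≈ -0.98224
(30212 + s(-220))*(1/(K + 9369) + X(V(C))) = (30212 - 68)*(1/(-10951/11149 + 9369) + 1) = 30144*(1/(104444030/11149) + 1) = 30144*(11149/104444030 + 1) = 30144*(104455179/104444030) = 1574348457888/52222015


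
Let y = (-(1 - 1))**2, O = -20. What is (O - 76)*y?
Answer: 0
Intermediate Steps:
y = 0 (y = (-1*0)**2 = 0**2 = 0)
(O - 76)*y = (-20 - 76)*0 = -96*0 = 0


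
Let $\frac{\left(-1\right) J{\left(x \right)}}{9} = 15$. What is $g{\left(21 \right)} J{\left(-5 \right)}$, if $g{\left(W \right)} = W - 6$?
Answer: $-2025$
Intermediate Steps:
$J{\left(x \right)} = -135$ ($J{\left(x \right)} = \left(-9\right) 15 = -135$)
$g{\left(W \right)} = -6 + W$
$g{\left(21 \right)} J{\left(-5 \right)} = \left(-6 + 21\right) \left(-135\right) = 15 \left(-135\right) = -2025$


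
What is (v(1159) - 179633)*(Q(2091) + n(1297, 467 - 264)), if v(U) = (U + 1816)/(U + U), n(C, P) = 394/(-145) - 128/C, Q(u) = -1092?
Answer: 42866254940195001/217967335 ≈ 1.9666e+8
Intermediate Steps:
n(C, P) = -394/145 - 128/C (n(C, P) = 394*(-1/145) - 128/C = -394/145 - 128/C)
v(U) = (1816 + U)/(2*U) (v(U) = (1816 + U)/((2*U)) = (1816 + U)*(1/(2*U)) = (1816 + U)/(2*U))
(v(1159) - 179633)*(Q(2091) + n(1297, 467 - 264)) = ((½)*(1816 + 1159)/1159 - 179633)*(-1092 + (-394/145 - 128/1297)) = ((½)*(1/1159)*2975 - 179633)*(-1092 + (-394/145 - 128*1/1297)) = (2975/2318 - 179633)*(-1092 + (-394/145 - 128/1297)) = -416386319*(-1092 - 529578/188065)/2318 = -416386319/2318*(-205896558/188065) = 42866254940195001/217967335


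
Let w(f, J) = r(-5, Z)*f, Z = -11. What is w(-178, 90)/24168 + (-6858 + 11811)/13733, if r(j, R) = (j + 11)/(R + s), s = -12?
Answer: 230655103/636140026 ≈ 0.36259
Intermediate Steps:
r(j, R) = (11 + j)/(-12 + R) (r(j, R) = (j + 11)/(R - 12) = (11 + j)/(-12 + R))
w(f, J) = -6*f/23 (w(f, J) = ((11 - 5)/(-12 - 11))*f = (6/(-23))*f = (-1/23*6)*f = -6*f/23)
w(-178, 90)/24168 + (-6858 + 11811)/13733 = -6/23*(-178)/24168 + (-6858 + 11811)/13733 = (1068/23)*(1/24168) + 4953*(1/13733) = 89/46322 + 4953/13733 = 230655103/636140026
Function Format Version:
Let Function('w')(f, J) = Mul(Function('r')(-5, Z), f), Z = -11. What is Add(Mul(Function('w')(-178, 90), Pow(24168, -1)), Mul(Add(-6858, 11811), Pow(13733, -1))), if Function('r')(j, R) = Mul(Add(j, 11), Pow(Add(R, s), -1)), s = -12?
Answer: Rational(230655103, 636140026) ≈ 0.36259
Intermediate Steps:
Function('r')(j, R) = Mul(Pow(Add(-12, R), -1), Add(11, j)) (Function('r')(j, R) = Mul(Add(j, 11), Pow(Add(R, -12), -1)) = Mul(Add(11, j), Pow(Add(-12, R), -1)) = Mul(Pow(Add(-12, R), -1), Add(11, j)))
Function('w')(f, J) = Mul(Rational(-6, 23), f) (Function('w')(f, J) = Mul(Mul(Pow(Add(-12, -11), -1), Add(11, -5)), f) = Mul(Mul(Pow(-23, -1), 6), f) = Mul(Mul(Rational(-1, 23), 6), f) = Mul(Rational(-6, 23), f))
Add(Mul(Function('w')(-178, 90), Pow(24168, -1)), Mul(Add(-6858, 11811), Pow(13733, -1))) = Add(Mul(Mul(Rational(-6, 23), -178), Pow(24168, -1)), Mul(Add(-6858, 11811), Pow(13733, -1))) = Add(Mul(Rational(1068, 23), Rational(1, 24168)), Mul(4953, Rational(1, 13733))) = Add(Rational(89, 46322), Rational(4953, 13733)) = Rational(230655103, 636140026)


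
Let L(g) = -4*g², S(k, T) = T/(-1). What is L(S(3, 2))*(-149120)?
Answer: 2385920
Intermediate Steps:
S(k, T) = -T (S(k, T) = T*(-1) = -T)
L(S(3, 2))*(-149120) = -4*(-1*2)²*(-149120) = -4*(-2)²*(-149120) = -4*4*(-149120) = -16*(-149120) = 2385920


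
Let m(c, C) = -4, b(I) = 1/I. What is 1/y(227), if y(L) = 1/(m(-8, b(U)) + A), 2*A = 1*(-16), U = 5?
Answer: -12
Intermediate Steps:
A = -8 (A = (1*(-16))/2 = (½)*(-16) = -8)
y(L) = -1/12 (y(L) = 1/(-4 - 8) = 1/(-12) = -1/12)
1/y(227) = 1/(-1/12) = -12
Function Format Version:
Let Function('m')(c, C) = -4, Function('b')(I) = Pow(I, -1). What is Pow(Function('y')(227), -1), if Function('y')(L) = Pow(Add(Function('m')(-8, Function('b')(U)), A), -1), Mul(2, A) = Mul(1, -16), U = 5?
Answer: -12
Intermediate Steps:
A = -8 (A = Mul(Rational(1, 2), Mul(1, -16)) = Mul(Rational(1, 2), -16) = -8)
Function('y')(L) = Rational(-1, 12) (Function('y')(L) = Pow(Add(-4, -8), -1) = Pow(-12, -1) = Rational(-1, 12))
Pow(Function('y')(227), -1) = Pow(Rational(-1, 12), -1) = -12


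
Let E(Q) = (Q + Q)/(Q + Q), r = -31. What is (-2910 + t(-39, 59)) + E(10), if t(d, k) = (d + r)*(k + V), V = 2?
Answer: -7179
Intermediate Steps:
E(Q) = 1 (E(Q) = (2*Q)/((2*Q)) = (2*Q)*(1/(2*Q)) = 1)
t(d, k) = (-31 + d)*(2 + k) (t(d, k) = (d - 31)*(k + 2) = (-31 + d)*(2 + k))
(-2910 + t(-39, 59)) + E(10) = (-2910 + (-62 - 31*59 + 2*(-39) - 39*59)) + 1 = (-2910 + (-62 - 1829 - 78 - 2301)) + 1 = (-2910 - 4270) + 1 = -7180 + 1 = -7179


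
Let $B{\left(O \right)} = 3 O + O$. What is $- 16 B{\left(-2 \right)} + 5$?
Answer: $133$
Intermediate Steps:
$B{\left(O \right)} = 4 O$
$- 16 B{\left(-2 \right)} + 5 = - 16 \cdot 4 \left(-2\right) + 5 = \left(-16\right) \left(-8\right) + 5 = 128 + 5 = 133$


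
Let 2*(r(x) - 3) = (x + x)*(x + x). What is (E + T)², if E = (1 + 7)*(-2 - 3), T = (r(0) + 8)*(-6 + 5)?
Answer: 2601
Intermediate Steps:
r(x) = 3 + 2*x² (r(x) = 3 + ((x + x)*(x + x))/2 = 3 + ((2*x)*(2*x))/2 = 3 + (4*x²)/2 = 3 + 2*x²)
T = -11 (T = ((3 + 2*0²) + 8)*(-6 + 5) = ((3 + 2*0) + 8)*(-1) = ((3 + 0) + 8)*(-1) = (3 + 8)*(-1) = 11*(-1) = -11)
E = -40 (E = 8*(-5) = -40)
(E + T)² = (-40 - 11)² = (-51)² = 2601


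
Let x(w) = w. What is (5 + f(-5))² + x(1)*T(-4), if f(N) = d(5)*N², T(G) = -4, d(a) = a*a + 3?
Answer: 497021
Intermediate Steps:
d(a) = 3 + a² (d(a) = a² + 3 = 3 + a²)
f(N) = 28*N² (f(N) = (3 + 5²)*N² = (3 + 25)*N² = 28*N²)
(5 + f(-5))² + x(1)*T(-4) = (5 + 28*(-5)²)² + 1*(-4) = (5 + 28*25)² - 4 = (5 + 700)² - 4 = 705² - 4 = 497025 - 4 = 497021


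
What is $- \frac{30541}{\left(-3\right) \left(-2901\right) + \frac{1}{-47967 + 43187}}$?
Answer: $- \frac{145985980}{41600339} \approx -3.5093$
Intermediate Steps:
$- \frac{30541}{\left(-3\right) \left(-2901\right) + \frac{1}{-47967 + 43187}} = - \frac{30541}{8703 + \frac{1}{-4780}} = - \frac{30541}{8703 - \frac{1}{4780}} = - \frac{30541}{\frac{41600339}{4780}} = \left(-30541\right) \frac{4780}{41600339} = - \frac{145985980}{41600339}$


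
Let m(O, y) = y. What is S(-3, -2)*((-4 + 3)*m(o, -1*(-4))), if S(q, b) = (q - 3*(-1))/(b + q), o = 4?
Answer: 0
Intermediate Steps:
S(q, b) = (3 + q)/(b + q) (S(q, b) = (q + 3)/(b + q) = (3 + q)/(b + q))
S(-3, -2)*((-4 + 3)*m(o, -1*(-4))) = ((3 - 3)/(-2 - 3))*((-4 + 3)*(-1*(-4))) = (0/(-5))*(-1*4) = -⅕*0*(-4) = 0*(-4) = 0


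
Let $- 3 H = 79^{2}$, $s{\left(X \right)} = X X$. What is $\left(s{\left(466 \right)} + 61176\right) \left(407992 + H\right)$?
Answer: $\frac{338934618020}{3} \approx 1.1298 \cdot 10^{11}$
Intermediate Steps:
$s{\left(X \right)} = X^{2}$
$H = - \frac{6241}{3}$ ($H = - \frac{79^{2}}{3} = \left(- \frac{1}{3}\right) 6241 = - \frac{6241}{3} \approx -2080.3$)
$\left(s{\left(466 \right)} + 61176\right) \left(407992 + H\right) = \left(466^{2} + 61176\right) \left(407992 - \frac{6241}{3}\right) = \left(217156 + 61176\right) \frac{1217735}{3} = 278332 \cdot \frac{1217735}{3} = \frac{338934618020}{3}$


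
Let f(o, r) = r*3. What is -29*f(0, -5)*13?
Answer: 5655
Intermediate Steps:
f(o, r) = 3*r
-29*f(0, -5)*13 = -87*(-5)*13 = -29*(-15)*13 = 435*13 = 5655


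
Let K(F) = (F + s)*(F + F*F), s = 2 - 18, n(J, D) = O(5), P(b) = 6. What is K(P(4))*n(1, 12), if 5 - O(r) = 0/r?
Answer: -2100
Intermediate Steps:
O(r) = 5 (O(r) = 5 - 0/r = 5 - 1*0 = 5 + 0 = 5)
n(J, D) = 5
s = -16
K(F) = (-16 + F)*(F + F²) (K(F) = (F - 16)*(F + F*F) = (-16 + F)*(F + F²))
K(P(4))*n(1, 12) = (6*(-16 + 6² - 15*6))*5 = (6*(-16 + 36 - 90))*5 = (6*(-70))*5 = -420*5 = -2100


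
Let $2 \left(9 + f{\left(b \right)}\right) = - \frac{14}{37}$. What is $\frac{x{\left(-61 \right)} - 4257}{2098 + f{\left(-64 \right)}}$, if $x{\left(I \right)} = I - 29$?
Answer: $- \frac{53613}{25762} \approx -2.0811$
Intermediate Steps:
$x{\left(I \right)} = -29 + I$
$f{\left(b \right)} = - \frac{340}{37}$ ($f{\left(b \right)} = -9 + \frac{\left(-14\right) \frac{1}{37}}{2} = -9 + \frac{1}{2} \left(- \frac{14}{37}\right) = -9 - \frac{7}{37} = - \frac{340}{37}$)
$\frac{x{\left(-61 \right)} - 4257}{2098 + f{\left(-64 \right)}} = \frac{\left(-29 - 61\right) - 4257}{2098 - \frac{340}{37}} = \frac{-90 - 4257}{\frac{77286}{37}} = \left(-4347\right) \frac{37}{77286} = - \frac{53613}{25762}$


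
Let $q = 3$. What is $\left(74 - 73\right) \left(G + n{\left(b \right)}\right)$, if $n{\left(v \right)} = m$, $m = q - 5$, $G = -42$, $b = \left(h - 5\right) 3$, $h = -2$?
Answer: $-44$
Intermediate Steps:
$b = -21$ ($b = \left(-2 - 5\right) 3 = \left(-7\right) 3 = -21$)
$m = -2$ ($m = 3 - 5 = -2$)
$n{\left(v \right)} = -2$
$\left(74 - 73\right) \left(G + n{\left(b \right)}\right) = \left(74 - 73\right) \left(-42 - 2\right) = \left(74 - 73\right) \left(-44\right) = 1 \left(-44\right) = -44$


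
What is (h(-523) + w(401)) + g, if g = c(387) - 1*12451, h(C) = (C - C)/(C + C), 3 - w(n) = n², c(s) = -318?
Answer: -173567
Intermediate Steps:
w(n) = 3 - n²
h(C) = 0 (h(C) = 0/((2*C)) = 0*(1/(2*C)) = 0)
g = -12769 (g = -318 - 1*12451 = -318 - 12451 = -12769)
(h(-523) + w(401)) + g = (0 + (3 - 1*401²)) - 12769 = (0 + (3 - 1*160801)) - 12769 = (0 + (3 - 160801)) - 12769 = (0 - 160798) - 12769 = -160798 - 12769 = -173567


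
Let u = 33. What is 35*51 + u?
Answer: 1818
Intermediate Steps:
35*51 + u = 35*51 + 33 = 1785 + 33 = 1818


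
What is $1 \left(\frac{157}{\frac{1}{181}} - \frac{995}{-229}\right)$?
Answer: $\frac{6508488}{229} \approx 28421.0$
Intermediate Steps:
$1 \left(\frac{157}{\frac{1}{181}} - \frac{995}{-229}\right) = 1 \left(157 \frac{1}{\frac{1}{181}} - - \frac{995}{229}\right) = 1 \left(157 \cdot 181 + \frac{995}{229}\right) = 1 \left(28417 + \frac{995}{229}\right) = 1 \cdot \frac{6508488}{229} = \frac{6508488}{229}$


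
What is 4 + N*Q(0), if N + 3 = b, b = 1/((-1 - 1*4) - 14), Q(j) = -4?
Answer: 308/19 ≈ 16.211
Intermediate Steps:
b = -1/19 (b = 1/((-1 - 4) - 14) = 1/(-5 - 14) = 1/(-19) = -1/19 ≈ -0.052632)
N = -58/19 (N = -3 - 1/19 = -58/19 ≈ -3.0526)
4 + N*Q(0) = 4 - 58/19*(-4) = 4 + 232/19 = 308/19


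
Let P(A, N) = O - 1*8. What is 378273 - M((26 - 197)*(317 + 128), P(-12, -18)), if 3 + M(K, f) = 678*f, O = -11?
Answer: 391158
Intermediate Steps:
P(A, N) = -19 (P(A, N) = -11 - 1*8 = -11 - 8 = -19)
M(K, f) = -3 + 678*f
378273 - M((26 - 197)*(317 + 128), P(-12, -18)) = 378273 - (-3 + 678*(-19)) = 378273 - (-3 - 12882) = 378273 - 1*(-12885) = 378273 + 12885 = 391158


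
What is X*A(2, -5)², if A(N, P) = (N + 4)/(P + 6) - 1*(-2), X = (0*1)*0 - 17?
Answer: -1088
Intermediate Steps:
X = -17 (X = 0*0 - 17 = 0 - 17 = -17)
A(N, P) = 2 + (4 + N)/(6 + P) (A(N, P) = (4 + N)/(6 + P) + 2 = 2 + (4 + N)/(6 + P))
X*A(2, -5)² = -17*(16 + 2 + 2*(-5))²/(6 - 5)² = -17*(16 + 2 - 10)² = -17*(1*8)² = -17*8² = -17*64 = -1088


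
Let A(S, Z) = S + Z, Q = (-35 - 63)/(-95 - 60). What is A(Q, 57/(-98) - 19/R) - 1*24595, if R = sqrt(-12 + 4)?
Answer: -373597281/15190 + 19*I*sqrt(2)/4 ≈ -24595.0 + 6.7175*I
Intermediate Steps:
R = 2*I*sqrt(2) (R = sqrt(-8) = 2*I*sqrt(2) ≈ 2.8284*I)
Q = 98/155 (Q = -98/(-155) = -98*(-1/155) = 98/155 ≈ 0.63226)
A(Q, 57/(-98) - 19/R) - 1*24595 = (98/155 + (57/(-98) - 19*(-I*sqrt(2)/4))) - 1*24595 = (98/155 + (57*(-1/98) - (-19)*I*sqrt(2)/4)) - 24595 = (98/155 + (-57/98 + 19*I*sqrt(2)/4)) - 24595 = (769/15190 + 19*I*sqrt(2)/4) - 24595 = -373597281/15190 + 19*I*sqrt(2)/4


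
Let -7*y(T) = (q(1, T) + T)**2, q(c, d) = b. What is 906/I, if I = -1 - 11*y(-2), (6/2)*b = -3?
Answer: 3171/46 ≈ 68.935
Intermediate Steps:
b = -1 (b = (1/3)*(-3) = -1)
q(c, d) = -1
y(T) = -(-1 + T)**2/7
I = 92/7 (I = -1 - (-11)*(-1 - 2)**2/7 = -1 - (-11)*(-3)**2/7 = -1 - (-11)*9/7 = -1 - 11*(-9/7) = -1 + 99/7 = 92/7 ≈ 13.143)
906/I = 906/(92/7) = 906*(7/92) = 3171/46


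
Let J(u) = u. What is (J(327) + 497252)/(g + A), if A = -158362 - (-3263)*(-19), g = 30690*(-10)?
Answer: -497579/527259 ≈ -0.94371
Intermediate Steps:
g = -306900
A = -220359 (A = -158362 - 1*61997 = -158362 - 61997 = -220359)
(J(327) + 497252)/(g + A) = (327 + 497252)/(-306900 - 220359) = 497579/(-527259) = 497579*(-1/527259) = -497579/527259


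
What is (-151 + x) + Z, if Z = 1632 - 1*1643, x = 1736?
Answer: 1574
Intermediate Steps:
Z = -11 (Z = 1632 - 1643 = -11)
(-151 + x) + Z = (-151 + 1736) - 11 = 1585 - 11 = 1574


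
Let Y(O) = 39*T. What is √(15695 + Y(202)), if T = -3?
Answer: √15578 ≈ 124.81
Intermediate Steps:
Y(O) = -117 (Y(O) = 39*(-3) = -117)
√(15695 + Y(202)) = √(15695 - 117) = √15578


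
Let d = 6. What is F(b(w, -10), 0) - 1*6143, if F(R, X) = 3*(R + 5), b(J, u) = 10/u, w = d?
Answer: -6131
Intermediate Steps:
w = 6
F(R, X) = 15 + 3*R (F(R, X) = 3*(5 + R) = 15 + 3*R)
F(b(w, -10), 0) - 1*6143 = (15 + 3*(10/(-10))) - 1*6143 = (15 + 3*(10*(-⅒))) - 6143 = (15 + 3*(-1)) - 6143 = (15 - 3) - 6143 = 12 - 6143 = -6131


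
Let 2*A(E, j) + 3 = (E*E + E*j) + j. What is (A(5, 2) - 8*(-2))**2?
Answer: 1089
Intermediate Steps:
A(E, j) = -3/2 + j/2 + E**2/2 + E*j/2 (A(E, j) = -3/2 + ((E*E + E*j) + j)/2 = -3/2 + ((E**2 + E*j) + j)/2 = -3/2 + (j + E**2 + E*j)/2 = -3/2 + (j/2 + E**2/2 + E*j/2) = -3/2 + j/2 + E**2/2 + E*j/2)
(A(5, 2) - 8*(-2))**2 = ((-3/2 + (1/2)*2 + (1/2)*5**2 + (1/2)*5*2) - 8*(-2))**2 = ((-3/2 + 1 + (1/2)*25 + 5) + 16)**2 = ((-3/2 + 1 + 25/2 + 5) + 16)**2 = (17 + 16)**2 = 33**2 = 1089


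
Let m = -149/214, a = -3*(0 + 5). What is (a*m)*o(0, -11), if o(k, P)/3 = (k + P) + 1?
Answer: -33525/107 ≈ -313.32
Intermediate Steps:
a = -15 (a = -3*5 = -15)
o(k, P) = 3 + 3*P + 3*k (o(k, P) = 3*((k + P) + 1) = 3*((P + k) + 1) = 3*(1 + P + k) = 3 + 3*P + 3*k)
m = -149/214 (m = -149*1/214 = -149/214 ≈ -0.69626)
(a*m)*o(0, -11) = (-15*(-149/214))*(3 + 3*(-11) + 3*0) = 2235*(3 - 33 + 0)/214 = (2235/214)*(-30) = -33525/107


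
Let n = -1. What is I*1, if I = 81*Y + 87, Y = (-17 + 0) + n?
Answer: -1371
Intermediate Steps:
Y = -18 (Y = (-17 + 0) - 1 = -17 - 1 = -18)
I = -1371 (I = 81*(-18) + 87 = -1458 + 87 = -1371)
I*1 = -1371*1 = -1371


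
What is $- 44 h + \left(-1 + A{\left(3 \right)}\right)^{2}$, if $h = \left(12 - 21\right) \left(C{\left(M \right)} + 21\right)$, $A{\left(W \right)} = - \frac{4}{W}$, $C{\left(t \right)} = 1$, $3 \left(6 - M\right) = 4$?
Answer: $\frac{78457}{9} \approx 8717.4$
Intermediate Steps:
$M = \frac{14}{3}$ ($M = 6 - \frac{4}{3} = \frac{14}{3} \approx 4.6667$)
$h = -198$ ($h = \left(12 - 21\right) \left(1 + 21\right) = \left(-9\right) 22 = -198$)
$- 44 h + \left(-1 + A{\left(3 \right)}\right)^{2} = \left(-44\right) \left(-198\right) + \left(-1 - \frac{4}{3}\right)^{2} = 8712 + \left(-1 - \frac{4}{3}\right)^{2} = 8712 + \left(- \frac{7}{3}\right)^{2} = 8712 + \frac{49}{9} = \frac{78457}{9}$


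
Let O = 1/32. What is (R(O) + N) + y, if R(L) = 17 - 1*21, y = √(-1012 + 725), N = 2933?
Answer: 2929 + I*√287 ≈ 2929.0 + 16.941*I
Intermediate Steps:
O = 1/32 ≈ 0.031250
y = I*√287 (y = √(-287) = I*√287 ≈ 16.941*I)
R(L) = -4 (R(L) = 17 - 21 = -4)
(R(O) + N) + y = (-4 + 2933) + I*√287 = 2929 + I*√287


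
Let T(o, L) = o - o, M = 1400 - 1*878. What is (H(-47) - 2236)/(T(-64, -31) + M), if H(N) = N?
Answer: -761/174 ≈ -4.3736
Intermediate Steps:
M = 522 (M = 1400 - 878 = 522)
T(o, L) = 0
(H(-47) - 2236)/(T(-64, -31) + M) = (-47 - 2236)/(0 + 522) = -2283/522 = -2283*1/522 = -761/174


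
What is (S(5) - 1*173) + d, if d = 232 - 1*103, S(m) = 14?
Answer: -30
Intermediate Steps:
d = 129 (d = 232 - 103 = 129)
(S(5) - 1*173) + d = (14 - 1*173) + 129 = (14 - 173) + 129 = -159 + 129 = -30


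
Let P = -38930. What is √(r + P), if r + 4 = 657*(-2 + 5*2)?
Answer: 3*I*√3742 ≈ 183.52*I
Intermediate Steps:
r = 5252 (r = -4 + 657*(-2 + 5*2) = -4 + 657*(-2 + 10) = -4 + 657*8 = -4 + 5256 = 5252)
√(r + P) = √(5252 - 38930) = √(-33678) = 3*I*√3742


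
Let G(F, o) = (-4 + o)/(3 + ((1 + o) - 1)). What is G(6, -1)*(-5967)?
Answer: 29835/2 ≈ 14918.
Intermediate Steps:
G(F, o) = (-4 + o)/(3 + o)
G(6, -1)*(-5967) = ((-4 - 1)/(3 - 1))*(-5967) = (-5/2)*(-5967) = ((½)*(-5))*(-5967) = -5/2*(-5967) = 29835/2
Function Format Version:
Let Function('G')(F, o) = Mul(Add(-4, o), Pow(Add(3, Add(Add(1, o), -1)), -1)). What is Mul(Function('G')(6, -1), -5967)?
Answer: Rational(29835, 2) ≈ 14918.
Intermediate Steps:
Function('G')(F, o) = Mul(Pow(Add(3, o), -1), Add(-4, o)) (Function('G')(F, o) = Mul(Add(-4, o), Pow(Add(3, o), -1)) = Mul(Pow(Add(3, o), -1), Add(-4, o)))
Mul(Function('G')(6, -1), -5967) = Mul(Mul(Pow(Add(3, -1), -1), Add(-4, -1)), -5967) = Mul(Mul(Pow(2, -1), -5), -5967) = Mul(Mul(Rational(1, 2), -5), -5967) = Mul(Rational(-5, 2), -5967) = Rational(29835, 2)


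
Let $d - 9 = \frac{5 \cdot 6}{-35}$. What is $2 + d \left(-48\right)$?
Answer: $- \frac{2722}{7} \approx -388.86$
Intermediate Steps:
$d = \frac{57}{7}$ ($d = 9 + \frac{5 \cdot 6}{-35} = 9 + 30 \left(- \frac{1}{35}\right) = 9 - \frac{6}{7} = \frac{57}{7} \approx 8.1429$)
$2 + d \left(-48\right) = 2 + \frac{57}{7} \left(-48\right) = 2 - \frac{2736}{7} = - \frac{2722}{7}$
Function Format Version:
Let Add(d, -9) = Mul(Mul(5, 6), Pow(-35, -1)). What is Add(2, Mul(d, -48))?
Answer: Rational(-2722, 7) ≈ -388.86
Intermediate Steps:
d = Rational(57, 7) (d = Add(9, Mul(Mul(5, 6), Pow(-35, -1))) = Add(9, Mul(30, Rational(-1, 35))) = Add(9, Rational(-6, 7)) = Rational(57, 7) ≈ 8.1429)
Add(2, Mul(d, -48)) = Add(2, Mul(Rational(57, 7), -48)) = Add(2, Rational(-2736, 7)) = Rational(-2722, 7)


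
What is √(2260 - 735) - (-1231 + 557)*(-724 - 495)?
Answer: -821606 + 5*√61 ≈ -8.2157e+5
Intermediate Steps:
√(2260 - 735) - (-1231 + 557)*(-724 - 495) = √1525 - (-674)*(-1219) = 5*√61 - 1*821606 = 5*√61 - 821606 = -821606 + 5*√61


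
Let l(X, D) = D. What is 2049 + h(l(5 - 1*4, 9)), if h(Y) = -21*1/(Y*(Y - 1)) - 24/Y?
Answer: 49105/24 ≈ 2046.0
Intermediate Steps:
h(Y) = -24/Y - 21/(Y*(-1 + Y)) (h(Y) = -21*1/(Y*(-1 + Y)) - 24/Y = -21/(Y*(-1 + Y)) - 24/Y = -24/Y - 21/(Y*(-1 + Y)))
2049 + h(l(5 - 1*4, 9)) = 2049 + 3*(1 - 8*9)/(9*(-1 + 9)) = 2049 + 3*(⅑)*(1 - 72)/8 = 2049 + 3*(⅑)*(⅛)*(-71) = 2049 - 71/24 = 49105/24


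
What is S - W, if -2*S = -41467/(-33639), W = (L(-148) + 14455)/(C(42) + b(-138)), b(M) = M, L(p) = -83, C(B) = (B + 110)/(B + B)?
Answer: 5046678029/48103770 ≈ 104.91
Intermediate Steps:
C(B) = (110 + B)/(2*B) (C(B) = (110 + B)/((2*B)) = (110 + B)*(1/(2*B)) = (110 + B)/(2*B))
W = -75453/715 (W = (-83 + 14455)/((½)*(110 + 42)/42 - 138) = 14372/((½)*(1/42)*152 - 138) = 14372/(38/21 - 138) = 14372/(-2860/21) = 14372*(-21/2860) = -75453/715 ≈ -105.53)
S = -41467/67278 (S = -(-41467)/(2*(-33639)) = -(-41467)*(-1)/(2*33639) = -½*41467/33639 = -41467/67278 ≈ -0.61635)
S - W = -41467/67278 - 1*(-75453/715) = -41467/67278 + 75453/715 = 5046678029/48103770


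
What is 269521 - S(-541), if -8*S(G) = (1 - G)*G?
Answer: 931473/4 ≈ 2.3287e+5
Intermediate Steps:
S(G) = -G*(1 - G)/8 (S(G) = -(1 - G)*G/8 = -G*(1 - G)/8)
269521 - S(-541) = 269521 - (-541)*(-1 - 541)/8 = 269521 - (-541)*(-542)/8 = 269521 - 1*146611/4 = 269521 - 146611/4 = 931473/4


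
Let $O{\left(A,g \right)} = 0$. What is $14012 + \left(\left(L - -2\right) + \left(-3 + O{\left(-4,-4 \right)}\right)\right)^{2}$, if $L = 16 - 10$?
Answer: $14037$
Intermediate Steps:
$L = 6$ ($L = 16 - 10 = 6$)
$14012 + \left(\left(L - -2\right) + \left(-3 + O{\left(-4,-4 \right)}\right)\right)^{2} = 14012 + \left(\left(6 - -2\right) + \left(-3 + 0\right)\right)^{2} = 14012 + \left(\left(6 + 2\right) - 3\right)^{2} = 14012 + \left(8 - 3\right)^{2} = 14012 + 5^{2} = 14012 + 25 = 14037$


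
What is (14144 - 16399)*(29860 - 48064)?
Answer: 41050020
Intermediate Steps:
(14144 - 16399)*(29860 - 48064) = -2255*(-18204) = 41050020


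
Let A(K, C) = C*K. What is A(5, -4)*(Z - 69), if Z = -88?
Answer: 3140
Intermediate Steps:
A(5, -4)*(Z - 69) = (-4*5)*(-88 - 69) = -20*(-157) = 3140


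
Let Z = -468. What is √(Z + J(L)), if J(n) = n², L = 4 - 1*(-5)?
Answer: 3*I*√43 ≈ 19.672*I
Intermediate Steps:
L = 9 (L = 4 + 5 = 9)
√(Z + J(L)) = √(-468 + 9²) = √(-468 + 81) = √(-387) = 3*I*√43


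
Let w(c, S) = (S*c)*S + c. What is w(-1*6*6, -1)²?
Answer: 5184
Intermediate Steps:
w(c, S) = c + c*S² (w(c, S) = c*S² + c = c + c*S²)
w(-1*6*6, -1)² = ((-1*6*6)*(1 + (-1)²))² = ((-6*6)*(1 + 1))² = (-36*2)² = (-72)² = 5184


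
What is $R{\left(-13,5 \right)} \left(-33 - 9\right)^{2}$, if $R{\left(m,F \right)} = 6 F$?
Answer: $52920$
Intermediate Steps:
$R{\left(-13,5 \right)} \left(-33 - 9\right)^{2} = 6 \cdot 5 \left(-33 - 9\right)^{2} = 30 \left(-42\right)^{2} = 30 \cdot 1764 = 52920$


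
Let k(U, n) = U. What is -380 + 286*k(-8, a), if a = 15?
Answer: -2668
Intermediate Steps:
-380 + 286*k(-8, a) = -380 + 286*(-8) = -380 - 2288 = -2668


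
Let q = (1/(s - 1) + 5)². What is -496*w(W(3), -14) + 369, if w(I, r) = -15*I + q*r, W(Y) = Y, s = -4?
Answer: 4566969/25 ≈ 1.8268e+5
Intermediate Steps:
q = 576/25 (q = (1/(-4 - 1) + 5)² = (1/(-5) + 5)² = (-⅕ + 5)² = (24/5)² = 576/25 ≈ 23.040)
w(I, r) = -15*I + 576*r/25
-496*w(W(3), -14) + 369 = -496*(-15*3 + (576/25)*(-14)) + 369 = -496*(-45 - 8064/25) + 369 = -496*(-9189/25) + 369 = 4557744/25 + 369 = 4566969/25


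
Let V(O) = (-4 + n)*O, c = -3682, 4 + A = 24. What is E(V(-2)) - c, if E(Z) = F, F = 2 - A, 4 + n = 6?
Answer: 3664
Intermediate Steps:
n = 2 (n = -4 + 6 = 2)
A = 20 (A = -4 + 24 = 20)
V(O) = -2*O (V(O) = (-4 + 2)*O = -2*O)
F = -18 (F = 2 - 1*20 = 2 - 20 = -18)
E(Z) = -18
E(V(-2)) - c = -18 - 1*(-3682) = -18 + 3682 = 3664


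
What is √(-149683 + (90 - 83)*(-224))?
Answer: I*√151251 ≈ 388.91*I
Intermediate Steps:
√(-149683 + (90 - 83)*(-224)) = √(-149683 + 7*(-224)) = √(-149683 - 1568) = √(-151251) = I*√151251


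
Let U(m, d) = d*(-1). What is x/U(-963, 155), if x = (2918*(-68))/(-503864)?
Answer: -24803/9762365 ≈ -0.0025407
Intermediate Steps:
x = 24803/62983 (x = -198424*(-1/503864) = 24803/62983 ≈ 0.39380)
U(m, d) = -d
x/U(-963, 155) = 24803/(62983*((-1*155))) = (24803/62983)/(-155) = (24803/62983)*(-1/155) = -24803/9762365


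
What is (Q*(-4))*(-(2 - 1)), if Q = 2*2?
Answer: 16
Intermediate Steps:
Q = 4
(Q*(-4))*(-(2 - 1)) = (4*(-4))*(-(2 - 1)) = -(-16) = -16*(-1) = 16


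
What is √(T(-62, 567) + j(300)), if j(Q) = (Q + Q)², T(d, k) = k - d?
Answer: √360629 ≈ 600.52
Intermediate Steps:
j(Q) = 4*Q² (j(Q) = (2*Q)² = 4*Q²)
√(T(-62, 567) + j(300)) = √((567 - 1*(-62)) + 4*300²) = √((567 + 62) + 4*90000) = √(629 + 360000) = √360629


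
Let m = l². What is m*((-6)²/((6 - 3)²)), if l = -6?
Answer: 144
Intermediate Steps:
m = 36 (m = (-6)² = 36)
m*((-6)²/((6 - 3)²)) = 36*((-6)²/((6 - 3)²)) = 36*(36/(3²)) = 36*(36/9) = 36*(36*(⅑)) = 36*4 = 144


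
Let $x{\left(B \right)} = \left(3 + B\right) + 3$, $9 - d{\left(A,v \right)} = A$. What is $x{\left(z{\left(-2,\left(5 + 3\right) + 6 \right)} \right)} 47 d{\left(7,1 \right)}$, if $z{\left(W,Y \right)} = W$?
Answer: $376$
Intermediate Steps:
$d{\left(A,v \right)} = 9 - A$
$x{\left(B \right)} = 6 + B$
$x{\left(z{\left(-2,\left(5 + 3\right) + 6 \right)} \right)} 47 d{\left(7,1 \right)} = \left(6 - 2\right) 47 \left(9 - 7\right) = 4 \cdot 47 \left(9 - 7\right) = 188 \cdot 2 = 376$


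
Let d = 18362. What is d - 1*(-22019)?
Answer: 40381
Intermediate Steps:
d - 1*(-22019) = 18362 - 1*(-22019) = 18362 + 22019 = 40381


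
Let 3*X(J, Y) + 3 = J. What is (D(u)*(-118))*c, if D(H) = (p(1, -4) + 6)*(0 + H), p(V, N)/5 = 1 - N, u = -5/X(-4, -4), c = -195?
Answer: 10699650/7 ≈ 1.5285e+6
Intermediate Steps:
X(J, Y) = -1 + J/3
u = 15/7 (u = -5/(-1 + (1/3)*(-4)) = -5/(-1 - 4/3) = -5/(-7/3) = -5*(-3/7) = 15/7 ≈ 2.1429)
p(V, N) = 5 - 5*N (p(V, N) = 5*(1 - N) = 5 - 5*N)
D(H) = 31*H (D(H) = ((5 - 5*(-4)) + 6)*(0 + H) = ((5 + 20) + 6)*H = (25 + 6)*H = 31*H)
(D(u)*(-118))*c = ((31*(15/7))*(-118))*(-195) = ((465/7)*(-118))*(-195) = -54870/7*(-195) = 10699650/7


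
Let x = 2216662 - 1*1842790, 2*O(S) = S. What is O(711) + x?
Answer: 748455/2 ≈ 3.7423e+5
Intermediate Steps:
O(S) = S/2
x = 373872 (x = 2216662 - 1842790 = 373872)
O(711) + x = (½)*711 + 373872 = 711/2 + 373872 = 748455/2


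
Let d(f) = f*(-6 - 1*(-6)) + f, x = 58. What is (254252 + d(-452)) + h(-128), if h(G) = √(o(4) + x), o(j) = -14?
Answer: 253800 + 2*√11 ≈ 2.5381e+5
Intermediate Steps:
d(f) = f (d(f) = f*(-6 + 6) + f = f*0 + f = 0 + f = f)
h(G) = 2*√11 (h(G) = √(-14 + 58) = √44 = 2*√11)
(254252 + d(-452)) + h(-128) = (254252 - 452) + 2*√11 = 253800 + 2*√11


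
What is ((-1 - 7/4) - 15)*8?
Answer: -142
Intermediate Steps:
((-1 - 7/4) - 15)*8 = (-11/4 - 15)*8 = -71/4*8 = -142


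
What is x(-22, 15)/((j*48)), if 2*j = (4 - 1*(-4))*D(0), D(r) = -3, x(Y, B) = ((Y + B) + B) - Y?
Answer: -5/96 ≈ -0.052083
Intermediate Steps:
x(Y, B) = 2*B (x(Y, B) = ((B + Y) + B) - Y = (Y + 2*B) - Y = 2*B)
j = -12 (j = ((4 - 1*(-4))*(-3))/2 = ((4 + 4)*(-3))/2 = (8*(-3))/2 = (1/2)*(-24) = -12)
x(-22, 15)/((j*48)) = (2*15)/((-12*48)) = 30/(-576) = 30*(-1/576) = -5/96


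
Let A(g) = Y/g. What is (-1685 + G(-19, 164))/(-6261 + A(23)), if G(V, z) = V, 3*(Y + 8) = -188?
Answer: 117576/432221 ≈ 0.27203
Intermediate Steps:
Y = -212/3 (Y = -8 + (⅓)*(-188) = -8 - 188/3 = -212/3 ≈ -70.667)
A(g) = -212/(3*g)
(-1685 + G(-19, 164))/(-6261 + A(23)) = (-1685 - 19)/(-6261 - 212/3/23) = -1704/(-6261 - 212/3*1/23) = -1704/(-6261 - 212/69) = -1704/(-432221/69) = -1704*(-69/432221) = 117576/432221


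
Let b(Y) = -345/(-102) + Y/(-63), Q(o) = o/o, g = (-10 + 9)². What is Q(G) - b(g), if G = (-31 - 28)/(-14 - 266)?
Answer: -5069/2142 ≈ -2.3665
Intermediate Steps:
G = 59/280 (G = -59/(-280) = -59*(-1/280) = 59/280 ≈ 0.21071)
g = 1 (g = (-1)² = 1)
Q(o) = 1
b(Y) = 115/34 - Y/63 (b(Y) = -345*(-1/102) + Y*(-1/63) = 115/34 - Y/63)
Q(G) - b(g) = 1 - (115/34 - 1/63*1) = 1 - (115/34 - 1/63) = 1 - 1*7211/2142 = 1 - 7211/2142 = -5069/2142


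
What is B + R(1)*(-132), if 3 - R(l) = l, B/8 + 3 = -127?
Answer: -1304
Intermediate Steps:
B = -1040 (B = -24 + 8*(-127) = -24 - 1016 = -1040)
R(l) = 3 - l
B + R(1)*(-132) = -1040 + (3 - 1*1)*(-132) = -1040 + (3 - 1)*(-132) = -1040 + 2*(-132) = -1040 - 264 = -1304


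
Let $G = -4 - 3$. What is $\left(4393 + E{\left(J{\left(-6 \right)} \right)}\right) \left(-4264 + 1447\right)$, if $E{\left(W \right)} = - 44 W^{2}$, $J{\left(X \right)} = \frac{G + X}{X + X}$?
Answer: $- \frac{48918457}{4} \approx -1.223 \cdot 10^{7}$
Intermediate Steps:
$G = -7$ ($G = -4 - 3 = -7$)
$J{\left(X \right)} = \frac{-7 + X}{2 X}$ ($J{\left(X \right)} = \frac{-7 + X}{X + X} = \frac{-7 + X}{2 X}$)
$\left(4393 + E{\left(J{\left(-6 \right)} \right)}\right) \left(-4264 + 1447\right) = \left(4393 - 44 \left(\frac{-7 - 6}{2 \left(-6\right)}\right)^{2}\right) \left(-4264 + 1447\right) = \left(4393 - 44 \left(\frac{1}{2} \left(- \frac{1}{6}\right) \left(-13\right)\right)^{2}\right) \left(-2817\right) = \left(4393 - 44 \left(\frac{13}{12}\right)^{2}\right) \left(-2817\right) = \left(4393 - \frac{1859}{36}\right) \left(-2817\right) = \frac{156289}{36} \left(-2817\right) = - \frac{48918457}{4}$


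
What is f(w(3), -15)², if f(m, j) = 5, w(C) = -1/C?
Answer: 25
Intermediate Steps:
f(w(3), -15)² = 5² = 25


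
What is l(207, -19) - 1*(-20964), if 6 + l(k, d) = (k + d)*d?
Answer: 17386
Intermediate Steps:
l(k, d) = -6 + d*(d + k) (l(k, d) = -6 + (k + d)*d = -6 + (d + k)*d = -6 + d*(d + k))
l(207, -19) - 1*(-20964) = (-6 + (-19)**2 - 19*207) - 1*(-20964) = (-6 + 361 - 3933) + 20964 = -3578 + 20964 = 17386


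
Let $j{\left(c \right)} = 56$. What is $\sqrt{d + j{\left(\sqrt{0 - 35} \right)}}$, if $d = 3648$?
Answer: $2 \sqrt{926} \approx 60.86$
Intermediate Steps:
$\sqrt{d + j{\left(\sqrt{0 - 35} \right)}} = \sqrt{3648 + 56} = \sqrt{3704} = 2 \sqrt{926}$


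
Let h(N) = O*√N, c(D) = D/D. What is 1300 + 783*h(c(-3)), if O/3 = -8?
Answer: -17492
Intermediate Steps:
O = -24 (O = 3*(-8) = -24)
c(D) = 1
h(N) = -24*√N
1300 + 783*h(c(-3)) = 1300 + 783*(-24*√1) = 1300 + 783*(-24*1) = 1300 + 783*(-24) = 1300 - 18792 = -17492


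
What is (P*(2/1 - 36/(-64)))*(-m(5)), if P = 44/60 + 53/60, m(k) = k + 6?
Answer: -43747/960 ≈ -45.570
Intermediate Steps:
m(k) = 6 + k
P = 97/60 (P = 44*(1/60) + 53*(1/60) = 11/15 + 53/60 = 97/60 ≈ 1.6167)
(P*(2/1 - 36/(-64)))*(-m(5)) = (97*(2/1 - 36/(-64))/60)*(-(6 + 5)) = (97*(2*1 - 36*(-1/64))/60)*(-1*11) = (97*(2 + 9/16)/60)*(-11) = ((97/60)*(41/16))*(-11) = (3977/960)*(-11) = -43747/960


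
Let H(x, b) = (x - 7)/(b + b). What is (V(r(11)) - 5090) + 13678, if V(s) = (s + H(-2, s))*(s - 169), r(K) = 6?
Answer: 30929/4 ≈ 7732.3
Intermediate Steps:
H(x, b) = (-7 + x)/(2*b) (H(x, b) = (-7 + x)/((2*b)) = (-7 + x)*(1/(2*b)) = (-7 + x)/(2*b))
V(s) = (-169 + s)*(s - 9/(2*s)) (V(s) = (s + (-7 - 2)/(2*s))*(s - 169) = (s + (1/2)*(-9)/s)*(-169 + s) = (s - 9/(2*s))*(-169 + s) = (-169 + s)*(s - 9/(2*s)))
(V(r(11)) - 5090) + 13678 = ((-9/2 + 6**2 - 169*6 + (1521/2)/6) - 5090) + 13678 = ((-9/2 + 36 - 1014 + (1521/2)*(1/6)) - 5090) + 13678 = ((-9/2 + 36 - 1014 + 507/4) - 5090) + 13678 = (-3423/4 - 5090) + 13678 = -23783/4 + 13678 = 30929/4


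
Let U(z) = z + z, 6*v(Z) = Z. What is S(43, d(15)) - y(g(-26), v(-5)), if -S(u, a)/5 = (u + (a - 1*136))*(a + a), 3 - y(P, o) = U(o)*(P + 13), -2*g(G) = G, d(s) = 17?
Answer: 38621/3 ≈ 12874.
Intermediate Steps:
v(Z) = Z/6
U(z) = 2*z
g(G) = -G/2
y(P, o) = 3 - 2*o*(13 + P) (y(P, o) = 3 - 2*o*(P + 13) = 3 - 2*o*(13 + P))
S(u, a) = -10*a*(-136 + a + u) (S(u, a) = -5*(u + (a - 1*136))*(a + a) = -5*(u + (a - 136))*2*a = -5*(u + (-136 + a))*2*a = -5*(-136 + a + u)*2*a = -10*a*(-136 + a + u))
S(43, d(15)) - y(g(-26), v(-5)) = 10*17*(136 - 1*17 - 1*43) - (3 - 13*(-5)/3 - 2*(-½*(-26))*(⅙)*(-5)) = 10*17*(136 - 17 - 43) - (3 - 26*(-⅚) - 2*13*(-⅚)) = 10*17*76 - (3 + 65/3 + 65/3) = 12920 - 1*139/3 = 12920 - 139/3 = 38621/3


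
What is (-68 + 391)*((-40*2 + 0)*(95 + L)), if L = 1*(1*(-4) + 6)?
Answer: -2506480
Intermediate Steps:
L = 2 (L = 1*(-4 + 6) = 1*2 = 2)
(-68 + 391)*((-40*2 + 0)*(95 + L)) = (-68 + 391)*((-40*2 + 0)*(95 + 2)) = 323*((-80 + 0)*97) = 323*(-80*97) = 323*(-7760) = -2506480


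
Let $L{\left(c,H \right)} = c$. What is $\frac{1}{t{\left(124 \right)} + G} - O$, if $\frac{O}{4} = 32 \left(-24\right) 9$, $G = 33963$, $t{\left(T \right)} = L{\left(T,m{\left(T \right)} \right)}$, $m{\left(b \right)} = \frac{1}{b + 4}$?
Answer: $\frac{942437377}{34087} \approx 27648.0$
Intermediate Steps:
$m{\left(b \right)} = \frac{1}{4 + b}$
$t{\left(T \right)} = T$
$O = -27648$ ($O = 4 \cdot 32 \left(-24\right) 9 = 4 \left(\left(-768\right) 9\right) = 4 \left(-6912\right) = -27648$)
$\frac{1}{t{\left(124 \right)} + G} - O = \frac{1}{124 + 33963} - -27648 = \frac{1}{34087} + 27648 = \frac{942437377}{34087}$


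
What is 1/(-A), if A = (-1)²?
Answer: -1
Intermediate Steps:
A = 1
1/(-A) = 1/(-1*1) = 1/(-1) = -1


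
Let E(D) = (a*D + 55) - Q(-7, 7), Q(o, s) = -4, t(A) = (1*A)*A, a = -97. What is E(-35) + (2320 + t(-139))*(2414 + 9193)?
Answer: 251190541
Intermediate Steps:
t(A) = A² (t(A) = A*A = A²)
E(D) = 59 - 97*D (E(D) = (-97*D + 55) - 1*(-4) = (55 - 97*D) + 4 = 59 - 97*D)
E(-35) + (2320 + t(-139))*(2414 + 9193) = (59 - 97*(-35)) + (2320 + (-139)²)*(2414 + 9193) = (59 + 3395) + (2320 + 19321)*11607 = 3454 + 21641*11607 = 3454 + 251187087 = 251190541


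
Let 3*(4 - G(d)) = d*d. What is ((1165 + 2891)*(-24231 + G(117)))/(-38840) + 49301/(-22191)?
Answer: 64734448175/21547461 ≈ 3004.3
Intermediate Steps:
G(d) = 4 - d²/3 (G(d) = 4 - d*d/3 = 4 - d²/3)
((1165 + 2891)*(-24231 + G(117)))/(-38840) + 49301/(-22191) = ((1165 + 2891)*(-24231 + (4 - ⅓*117²)))/(-38840) + 49301/(-22191) = (4056*(-24231 + (4 - ⅓*13689)))*(-1/38840) + 49301*(-1/22191) = (4056*(-24231 + (4 - 4563)))*(-1/38840) - 49301/22191 = (4056*(-24231 - 4559))*(-1/38840) - 49301/22191 = (4056*(-28790))*(-1/38840) - 49301/22191 = -116772240*(-1/38840) - 49301/22191 = 2919306/971 - 49301/22191 = 64734448175/21547461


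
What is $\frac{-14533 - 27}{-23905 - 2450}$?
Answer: $\frac{416}{753} \approx 0.55246$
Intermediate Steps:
$\frac{-14533 - 27}{-23905 - 2450} = - \frac{14560}{-26355} = \left(-14560\right) \left(- \frac{1}{26355}\right) = \frac{416}{753}$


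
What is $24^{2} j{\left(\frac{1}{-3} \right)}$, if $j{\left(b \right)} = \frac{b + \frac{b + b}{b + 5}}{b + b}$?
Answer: $\frac{2880}{7} \approx 411.43$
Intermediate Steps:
$j{\left(b \right)} = \frac{b + \frac{2 b}{5 + b}}{2 b}$
$24^{2} j{\left(\frac{1}{-3} \right)} = 24^{2} \frac{7 + \frac{1}{-3}}{2 \left(5 + \frac{1}{-3}\right)} = 576 \frac{7 - \frac{1}{3}}{2 \left(5 - \frac{1}{3}\right)} = 576 \cdot \frac{1}{2} \frac{1}{\frac{14}{3}} \cdot \frac{20}{3} = 576 \cdot \frac{1}{2} \cdot \frac{3}{14} \cdot \frac{20}{3} = 576 \cdot \frac{5}{7} = \frac{2880}{7}$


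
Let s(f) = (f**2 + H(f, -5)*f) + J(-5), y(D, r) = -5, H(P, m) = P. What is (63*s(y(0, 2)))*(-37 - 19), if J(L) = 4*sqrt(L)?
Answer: -176400 - 14112*I*sqrt(5) ≈ -1.764e+5 - 31555.0*I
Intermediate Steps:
s(f) = 2*f**2 + 4*I*sqrt(5) (s(f) = (f**2 + f*f) + 4*sqrt(-5) = (f**2 + f**2) + 4*(I*sqrt(5)) = 2*f**2 + 4*I*sqrt(5))
(63*s(y(0, 2)))*(-37 - 19) = (63*(2*(-5)**2 + 4*I*sqrt(5)))*(-37 - 19) = (63*(2*25 + 4*I*sqrt(5)))*(-56) = (63*(50 + 4*I*sqrt(5)))*(-56) = (3150 + 252*I*sqrt(5))*(-56) = -176400 - 14112*I*sqrt(5)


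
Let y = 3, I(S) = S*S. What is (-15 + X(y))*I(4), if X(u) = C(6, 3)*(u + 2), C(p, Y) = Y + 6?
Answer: 480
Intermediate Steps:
C(p, Y) = 6 + Y
I(S) = S**2
X(u) = 18 + 9*u (X(u) = (6 + 3)*(u + 2) = 9*(2 + u) = 18 + 9*u)
(-15 + X(y))*I(4) = (-15 + (18 + 9*3))*4**2 = (-15 + (18 + 27))*16 = (-15 + 45)*16 = 30*16 = 480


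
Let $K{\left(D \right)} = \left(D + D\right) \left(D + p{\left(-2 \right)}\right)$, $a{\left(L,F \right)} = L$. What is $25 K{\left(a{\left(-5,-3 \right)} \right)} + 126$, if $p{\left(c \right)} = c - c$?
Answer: $1376$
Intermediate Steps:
$p{\left(c \right)} = 0$
$K{\left(D \right)} = 2 D^{2}$ ($K{\left(D \right)} = \left(D + D\right) \left(D + 0\right) = 2 D D = 2 D^{2}$)
$25 K{\left(a{\left(-5,-3 \right)} \right)} + 126 = 25 \cdot 2 \left(-5\right)^{2} + 126 = 25 \cdot 2 \cdot 25 + 126 = 25 \cdot 50 + 126 = 1250 + 126 = 1376$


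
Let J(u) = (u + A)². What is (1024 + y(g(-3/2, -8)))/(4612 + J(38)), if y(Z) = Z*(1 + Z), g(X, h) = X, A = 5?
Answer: 4099/25844 ≈ 0.15861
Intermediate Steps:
J(u) = (5 + u)² (J(u) = (u + 5)² = (5 + u)²)
(1024 + y(g(-3/2, -8)))/(4612 + J(38)) = (1024 + (-3/2)*(1 - 3/2))/(4612 + (5 + 38)²) = (1024 + (-3*½)*(1 - 3*½))/(4612 + 43²) = (1024 - 3*(1 - 3/2)/2)/(4612 + 1849) = (1024 - 3/2*(-½))/6461 = (1024 + ¾)*(1/6461) = (4099/4)*(1/6461) = 4099/25844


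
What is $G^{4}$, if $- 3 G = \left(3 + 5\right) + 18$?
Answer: $\frac{456976}{81} \approx 5641.7$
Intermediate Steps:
$G = - \frac{26}{3}$ ($G = - \frac{\left(3 + 5\right) + 18}{3} = - \frac{8 + 18}{3} = \left(- \frac{1}{3}\right) 26 = - \frac{26}{3} \approx -8.6667$)
$G^{4} = \left(- \frac{26}{3}\right)^{4} = \frac{456976}{81}$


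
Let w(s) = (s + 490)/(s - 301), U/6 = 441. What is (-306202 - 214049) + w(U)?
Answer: -174283637/335 ≈ -5.2025e+5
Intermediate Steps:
U = 2646 (U = 6*441 = 2646)
w(s) = (490 + s)/(-301 + s)
(-306202 - 214049) + w(U) = (-306202 - 214049) + (490 + 2646)/(-301 + 2646) = -520251 + 3136/2345 = -520251 + (1/2345)*3136 = -520251 + 448/335 = -174283637/335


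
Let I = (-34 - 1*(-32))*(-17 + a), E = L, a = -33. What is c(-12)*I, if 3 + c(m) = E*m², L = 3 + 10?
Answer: 186900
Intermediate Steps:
L = 13
E = 13
I = 100 (I = (-34 - 1*(-32))*(-17 - 33) = (-34 + 32)*(-50) = -2*(-50) = 100)
c(m) = -3 + 13*m²
c(-12)*I = (-3 + 13*(-12)²)*100 = (-3 + 13*144)*100 = (-3 + 1872)*100 = 1869*100 = 186900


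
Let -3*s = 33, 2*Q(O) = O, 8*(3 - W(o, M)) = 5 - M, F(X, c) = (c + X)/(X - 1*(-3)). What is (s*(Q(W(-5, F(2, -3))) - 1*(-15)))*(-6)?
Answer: 21351/20 ≈ 1067.6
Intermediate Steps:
F(X, c) = (X + c)/(3 + X) (F(X, c) = (X + c)/(X + 3) = (X + c)/(3 + X))
W(o, M) = 19/8 + M/8 (W(o, M) = 3 - (5 - M)/8 = 3 + (-5/8 + M/8) = 19/8 + M/8)
Q(O) = O/2
s = -11 (s = -⅓*33 = -11)
(s*(Q(W(-5, F(2, -3))) - 1*(-15)))*(-6) = -11*((19/8 + ((2 - 3)/(3 + 2))/8)/2 - 1*(-15))*(-6) = -11*((19/8 + (-1/5)/8)/2 + 15)*(-6) = -11*((19/8 + ((⅕)*(-1))/8)/2 + 15)*(-6) = -11*((19/8 + (⅛)*(-⅕))/2 + 15)*(-6) = -11*((19/8 - 1/40)/2 + 15)*(-6) = -11*((½)*(47/20) + 15)*(-6) = -11*(47/40 + 15)*(-6) = -11*647/40*(-6) = -7117/40*(-6) = 21351/20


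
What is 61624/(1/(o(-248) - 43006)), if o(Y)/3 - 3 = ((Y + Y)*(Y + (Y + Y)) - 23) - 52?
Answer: 65558692400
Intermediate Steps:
o(Y) = -216 + 18*Y**2 (o(Y) = 9 + 3*(((Y + Y)*(Y + (Y + Y)) - 23) - 52) = 9 + 3*(((2*Y)*(Y + 2*Y) - 23) - 52) = 9 + 3*(((2*Y)*(3*Y) - 23) - 52) = 9 + 3*((6*Y**2 - 23) - 52) = 9 + 3*((-23 + 6*Y**2) - 52) = 9 + 3*(-75 + 6*Y**2) = 9 + (-225 + 18*Y**2) = -216 + 18*Y**2)
61624/(1/(o(-248) - 43006)) = 61624/(1/((-216 + 18*(-248)**2) - 43006)) = 61624/(1/((-216 + 18*61504) - 43006)) = 61624/(1/((-216 + 1107072) - 43006)) = 61624/(1/(1106856 - 43006)) = 61624/(1/1063850) = 61624*1063850 = 65558692400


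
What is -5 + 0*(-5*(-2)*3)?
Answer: -5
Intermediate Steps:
-5 + 0*(-5*(-2)*3) = -5 + 0*(10*3) = -5 + 0*30 = -5 + 0 = -5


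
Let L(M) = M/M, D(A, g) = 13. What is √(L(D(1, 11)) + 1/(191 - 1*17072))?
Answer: 4*√17809455/16881 ≈ 0.99997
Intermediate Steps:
L(M) = 1
√(L(D(1, 11)) + 1/(191 - 1*17072)) = √(1 + 1/(191 - 1*17072)) = √(1 + 1/(191 - 17072)) = √(1 + 1/(-16881)) = √(1 - 1/16881) = √(16880/16881) = 4*√17809455/16881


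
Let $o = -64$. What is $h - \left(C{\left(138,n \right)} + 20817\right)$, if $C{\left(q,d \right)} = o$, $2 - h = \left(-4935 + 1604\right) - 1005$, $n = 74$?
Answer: $-16415$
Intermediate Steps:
$h = 4338$ ($h = 2 - \left(\left(-4935 + 1604\right) - 1005\right) = 2 - \left(-3331 - 1005\right) = 2 - -4336 = 2 + 4336 = 4338$)
$C{\left(q,d \right)} = -64$
$h - \left(C{\left(138,n \right)} + 20817\right) = 4338 - \left(-64 + 20817\right) = 4338 - 20753 = -16415$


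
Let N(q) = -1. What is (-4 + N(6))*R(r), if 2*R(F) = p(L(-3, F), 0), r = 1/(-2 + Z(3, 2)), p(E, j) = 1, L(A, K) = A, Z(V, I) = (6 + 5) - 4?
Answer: -5/2 ≈ -2.5000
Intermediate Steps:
Z(V, I) = 7 (Z(V, I) = 11 - 4 = 7)
r = ⅕ (r = 1/(-2 + 7) = 1/5 = ⅕ ≈ 0.20000)
R(F) = ½ (R(F) = (½)*1 = ½)
(-4 + N(6))*R(r) = (-4 - 1)*(½) = -5*½ = -5/2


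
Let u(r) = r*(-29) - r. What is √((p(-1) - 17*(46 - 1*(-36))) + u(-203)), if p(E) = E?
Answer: √4695 ≈ 68.520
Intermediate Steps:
u(r) = -30*r (u(r) = -29*r - r = -30*r)
√((p(-1) - 17*(46 - 1*(-36))) + u(-203)) = √((-1 - 17*(46 - 1*(-36))) - 30*(-203)) = √((-1 - 17*(46 + 36)) + 6090) = √((-1 - 17*82) + 6090) = √((-1 - 1394) + 6090) = √(-1395 + 6090) = √4695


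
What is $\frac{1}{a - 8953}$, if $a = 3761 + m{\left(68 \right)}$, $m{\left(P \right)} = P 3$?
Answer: $- \frac{1}{4988} \approx -0.00020048$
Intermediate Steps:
$m{\left(P \right)} = 3 P$
$a = 3965$ ($a = 3761 + 3 \cdot 68 = 3761 + 204 = 3965$)
$\frac{1}{a - 8953} = \frac{1}{3965 - 8953} = \frac{1}{-4988} = - \frac{1}{4988}$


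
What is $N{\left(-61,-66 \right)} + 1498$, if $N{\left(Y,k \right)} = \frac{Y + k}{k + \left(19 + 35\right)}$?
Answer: $\frac{18103}{12} \approx 1508.6$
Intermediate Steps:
$N{\left(Y,k \right)} = \frac{Y + k}{54 + k}$ ($N{\left(Y,k \right)} = \frac{Y + k}{k + 54} = \frac{Y + k}{54 + k}$)
$N{\left(-61,-66 \right)} + 1498 = \frac{-61 - 66}{54 - 66} + 1498 = \frac{1}{-12} \left(-127\right) + 1498 = \left(- \frac{1}{12}\right) \left(-127\right) + 1498 = \frac{127}{12} + 1498 = \frac{18103}{12}$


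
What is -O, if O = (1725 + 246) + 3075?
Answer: -5046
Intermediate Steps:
O = 5046 (O = 1971 + 3075 = 5046)
-O = -1*5046 = -5046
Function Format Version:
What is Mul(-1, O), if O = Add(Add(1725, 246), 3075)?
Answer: -5046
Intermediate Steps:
O = 5046 (O = Add(1971, 3075) = 5046)
Mul(-1, O) = Mul(-1, 5046) = -5046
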